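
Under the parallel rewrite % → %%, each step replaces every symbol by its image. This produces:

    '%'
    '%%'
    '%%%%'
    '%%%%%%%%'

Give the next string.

%%%%%%%%%%%%%%%%

Expanding %%%%%%%%: %→%%, %→%%, %→%%, %→%%, %→%%, %→%%, %→%%, %→%%. Concatenated: %% %% %% %% %% %% %% %%.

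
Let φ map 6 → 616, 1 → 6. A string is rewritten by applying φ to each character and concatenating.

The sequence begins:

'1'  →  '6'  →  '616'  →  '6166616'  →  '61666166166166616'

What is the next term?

61666166166166616616661661666166166166616

Applying the rule to each of the 17 symbols of 61666166166166616 gives the pieces 616 6 616 616 616 6 616 616 6 616 616 6 616 616 616 6 616, which concatenate to the answer.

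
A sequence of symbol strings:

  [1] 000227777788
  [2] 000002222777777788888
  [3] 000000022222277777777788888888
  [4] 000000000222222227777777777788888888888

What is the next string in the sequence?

Term n consists of 2n+1 0's, followed by 2n 2's, followed by 2n+3 7's, followed by 3n-1 8's (n = 1, 2, …).
At n = 5 the blocks have lengths 11, 10, 13, 14.

000000000002222222222777777777777788888888888888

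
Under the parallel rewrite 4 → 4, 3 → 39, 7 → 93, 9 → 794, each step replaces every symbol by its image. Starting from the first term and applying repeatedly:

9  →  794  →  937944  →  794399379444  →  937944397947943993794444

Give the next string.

794399379444397949379449379443979479439937944444

φ(937944397947943993794444) expands symbol-by-symbol to 794 39 93 794 4 4 39 794 93 794 4 93 794 4 39 794 794 39 93 794 4 4 4 4; joining the 24 pieces gives the next term.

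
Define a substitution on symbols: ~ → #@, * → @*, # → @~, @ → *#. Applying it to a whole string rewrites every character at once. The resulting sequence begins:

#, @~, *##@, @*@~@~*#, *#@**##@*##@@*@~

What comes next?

Applying the rule to each of the 16 symbols of *#@**##@*##@@*@~ gives the pieces @* @~ *# @* @* @~ @~ *# @* @~ @~ *# *# @* *# #@, which concatenate to the answer.

@*@~*#@*@*@~@~*#@*@~@~*#*#@**##@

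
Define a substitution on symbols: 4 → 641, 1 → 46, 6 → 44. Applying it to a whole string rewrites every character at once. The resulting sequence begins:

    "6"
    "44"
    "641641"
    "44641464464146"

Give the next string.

641641446414664144641641446414664144

Replace each of the 14 characters of 44641464464146 in place — 641 641 44 641 46 641 44 641 641 44 641 46 641 44 — and concatenate.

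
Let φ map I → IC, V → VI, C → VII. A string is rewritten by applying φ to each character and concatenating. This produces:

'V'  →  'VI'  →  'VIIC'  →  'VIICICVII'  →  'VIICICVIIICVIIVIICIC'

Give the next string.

VIICICVIIICVIIVIICICICVIIVIICICVIICICVIIICVII

φ(VIICICVIIICVIIVIICIC) expands symbol-by-symbol to VI IC IC VII IC VII VI IC IC IC VII VI IC IC VI IC IC VII IC VII; joining the 20 pieces gives the next term.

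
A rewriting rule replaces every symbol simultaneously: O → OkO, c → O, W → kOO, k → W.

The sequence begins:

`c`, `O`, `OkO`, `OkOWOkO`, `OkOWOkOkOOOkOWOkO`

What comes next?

OkOWOkOkOOOkOWOkOWOkOOkOOkOWOkOkOOOkOWOkO

φ(OkOWOkOkOOOkOWOkO) expands symbol-by-symbol to OkO W OkO kOO OkO W OkO W OkO OkO OkO W OkO kOO OkO W OkO; joining the 17 pieces gives the next term.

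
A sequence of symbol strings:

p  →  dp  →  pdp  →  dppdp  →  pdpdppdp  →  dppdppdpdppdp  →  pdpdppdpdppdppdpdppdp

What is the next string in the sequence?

This is a Fibonacci-style word recurrence s(k) = s(k−2)·s(k−1): e.g. p·dp = pdp.
The next term joins dppdppdpdppdp and pdpdppdpdppdppdpdppdp.

dppdppdpdppdppdpdppdpdppdppdpdppdp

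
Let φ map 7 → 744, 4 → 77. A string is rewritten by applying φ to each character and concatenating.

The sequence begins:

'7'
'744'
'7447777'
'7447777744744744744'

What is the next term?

Rewriting the 19 symbols of 7447777744744744744 one by one yields 744 77 77 744 744 744 744 744 77 77 744 77 77 744 77 77 744 77 77; concatenated:

74477777447447447447447777744777774477777447777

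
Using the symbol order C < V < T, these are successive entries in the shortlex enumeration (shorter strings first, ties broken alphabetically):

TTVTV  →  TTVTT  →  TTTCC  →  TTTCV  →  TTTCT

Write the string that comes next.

TTTVC

Treat TTTCT as a base-3 numeral over the given alphabet and add one, carrying through any trailing T's.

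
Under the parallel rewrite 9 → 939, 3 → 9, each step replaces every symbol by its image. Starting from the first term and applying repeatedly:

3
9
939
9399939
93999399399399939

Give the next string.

93999399399399939939993993999399399399939

Replace each of the 17 characters of 93999399399399939 in place — 939 9 939 939 939 9 939 939 9 939 939 9 939 939 939 9 939 — and concatenate.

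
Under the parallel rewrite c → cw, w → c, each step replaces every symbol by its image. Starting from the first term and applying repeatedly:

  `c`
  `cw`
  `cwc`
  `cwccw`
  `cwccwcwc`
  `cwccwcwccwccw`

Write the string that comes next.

cwccwcwccwccwcwccwcwc

Replace each of the 13 characters of cwccwcwccwccw in place — cw c cw cw c cw c cw cw c cw cw c — and concatenate.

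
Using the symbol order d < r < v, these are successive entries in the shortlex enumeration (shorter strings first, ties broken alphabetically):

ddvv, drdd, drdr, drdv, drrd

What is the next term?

The successor of drrd increments the rightmost position that isn't already v and resets every position after it to d.

drrr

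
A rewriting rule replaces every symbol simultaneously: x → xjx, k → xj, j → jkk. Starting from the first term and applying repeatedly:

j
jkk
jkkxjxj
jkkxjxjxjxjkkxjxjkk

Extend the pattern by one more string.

jkkxjxjxjxjkkxjxjkkxjxjkkxjxjkkxjxjxjxjkkxjxjkkxjxj

Applying the rule to each of the 19 symbols of jkkxjxjxjxjkkxjxjkk gives the pieces jkk xj xj xjx jkk xjx jkk xjx jkk xjx jkk xj xj xjx jkk xjx jkk xj xj, which concatenate to the answer.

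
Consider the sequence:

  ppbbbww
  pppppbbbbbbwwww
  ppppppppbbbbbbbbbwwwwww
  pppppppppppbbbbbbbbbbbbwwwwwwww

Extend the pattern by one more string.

ppppppppppppppbbbbbbbbbbbbbbbwwwwwwwwww

Reading off run lengths: p runs 2, 5, 8, 11; b runs 3, 6, 9, 12; w runs 2, 4, 6, 8 — each is linear in n (n = 1, 2, …).
At n = 5 the blocks have lengths 14, 15, 10.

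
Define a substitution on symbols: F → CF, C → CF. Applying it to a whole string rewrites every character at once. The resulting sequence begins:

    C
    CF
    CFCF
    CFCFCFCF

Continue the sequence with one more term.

CFCFCFCFCFCFCFCF

Apply φ to CFCFCFCF symbol by symbol: C→CF, F→CF, C→CF, F→CF, C→CF, F→CF, C→CF, F→CF; joined: CF CF CF CF CF CF CF CF.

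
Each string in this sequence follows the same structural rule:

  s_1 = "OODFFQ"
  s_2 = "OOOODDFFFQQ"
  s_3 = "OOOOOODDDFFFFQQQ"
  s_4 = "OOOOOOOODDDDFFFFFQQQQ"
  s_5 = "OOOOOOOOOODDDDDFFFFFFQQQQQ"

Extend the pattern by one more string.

OOOOOOOOOOOODDDDDDFFFFFFFQQQQQQ

Reading off run lengths: O runs 2, 4, 6, 8, 10; D runs 1, 2, 3, 4, 5; F runs 2, 3, 4, 5, 6; Q runs 1, 2, 3, 4, 5 — each is linear in n (n = 1, 2, …).
Setting n = 6 gives 12, 6, 7, 6 characters in each block.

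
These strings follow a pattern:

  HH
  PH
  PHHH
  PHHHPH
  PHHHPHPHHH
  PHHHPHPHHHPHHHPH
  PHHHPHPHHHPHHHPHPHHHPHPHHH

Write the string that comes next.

PHHHPHPHHHPHHHPHPHHHPHPHHHPHHHPHPHHHPHHHPH

Each term (from the third on) is the previous term followed by the one before it: term 3 = PH·HH = PHHH.
The next term joins PHHHPHPHHHPHHHPHPHHHPHPHHH and PHHHPHPHHHPHHHPH.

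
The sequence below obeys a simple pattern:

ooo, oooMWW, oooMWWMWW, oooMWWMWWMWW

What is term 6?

oooMWWMWWMWWMWWMWW

Every step adds MWW to the end: s(k+1) = s(k)·MWW.
From oooMWWMWWMWW, 2 further steps: oooMWWMWWMWW → oooMWWMWWMWWMWW → (answer).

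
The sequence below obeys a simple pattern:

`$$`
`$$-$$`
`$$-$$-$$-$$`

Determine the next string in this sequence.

s(k+1) = s(k)·-·s(k) — each term doubles the last with '-' between the halves.
So the next term is two copies of $$-$$-$$-$$ with '-' between the halves.

$$-$$-$$-$$-$$-$$-$$-$$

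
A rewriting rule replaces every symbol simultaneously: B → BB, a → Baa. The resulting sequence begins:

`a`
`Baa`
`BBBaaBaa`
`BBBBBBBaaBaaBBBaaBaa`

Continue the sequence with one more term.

BBBBBBBBBBBBBBBaaBaaBBBaaBaaBBBBBBBaaBaaBBBaaBaa

Applying the rule to each of the 20 symbols of BBBBBBBaaBaaBBBaaBaa gives the pieces BB BB BB BB BB BB BB Baa Baa BB Baa Baa BB BB BB Baa Baa BB Baa Baa, which concatenate to the answer.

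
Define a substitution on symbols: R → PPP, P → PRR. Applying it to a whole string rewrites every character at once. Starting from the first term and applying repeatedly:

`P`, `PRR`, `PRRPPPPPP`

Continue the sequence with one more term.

PRRPPPPPPPRRPRRPRRPRRPRRPRR

Apply φ to PRRPPPPPP symbol by symbol: P→PRR, R→PPP, R→PPP, P→PRR, P→PRR, P→PRR, P→PRR, P→PRR, P→PRR; joined: PRR PPP PPP PRR PRR PRR PRR PRR PRR.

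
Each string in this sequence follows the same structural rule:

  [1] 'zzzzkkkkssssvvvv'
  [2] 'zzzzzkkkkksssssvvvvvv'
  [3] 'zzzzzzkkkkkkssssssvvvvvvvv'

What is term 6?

zzzzzzzzzkkkkkkkkksssssssssvvvvvvvvvvvvvv

Reading off run lengths: z runs 4, 5, 6; k runs 4, 5, 6; s runs 4, 5, 6; v runs 4, 6, 8 — each is linear in n, where the shown terms are n = 2, 3, 4.
For term 6, n = 7, so the run lengths are 9, 9, 9, 14.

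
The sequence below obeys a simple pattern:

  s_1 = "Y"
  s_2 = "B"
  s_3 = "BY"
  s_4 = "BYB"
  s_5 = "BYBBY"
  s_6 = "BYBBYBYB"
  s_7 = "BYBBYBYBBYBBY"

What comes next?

BYBBYBYBBYBBYBYBBYBYB

From term 3 onward, concatenate the last term with the second-to-last: B·Y = BY, BY·B = BYB, …
The next term joins BYBBYBYBBYBBY and BYBBYBYB.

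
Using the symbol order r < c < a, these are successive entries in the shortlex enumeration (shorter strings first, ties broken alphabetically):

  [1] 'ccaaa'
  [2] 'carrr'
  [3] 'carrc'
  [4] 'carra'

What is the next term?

carcr

Find the rightmost character of carra below a, bump it to the next letter, and reset everything to its right to r.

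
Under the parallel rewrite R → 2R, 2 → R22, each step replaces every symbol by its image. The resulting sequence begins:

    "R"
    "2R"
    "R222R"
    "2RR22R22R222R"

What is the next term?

Replace each of the 13 characters of 2RR22R22R222R in place — R22 2R 2R R22 R22 2R R22 R22 2R R22 R22 R22 2R — and concatenate.

R222R2RR22R222RR22R222RR22R22R222R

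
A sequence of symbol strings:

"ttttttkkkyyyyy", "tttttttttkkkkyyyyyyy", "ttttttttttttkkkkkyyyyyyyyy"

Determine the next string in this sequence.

Each string has the form t^{3n} k^{n+1} y^{2n+1}, where the shown terms are n = 2, 3, 4.
For the next term, n = 5, so the run lengths are 15, 6, 11.

tttttttttttttttkkkkkkyyyyyyyyyyy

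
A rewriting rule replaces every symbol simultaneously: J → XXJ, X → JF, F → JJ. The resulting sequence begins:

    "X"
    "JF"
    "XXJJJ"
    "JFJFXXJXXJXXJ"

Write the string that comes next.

Rewriting the 13 symbols of JFJFXXJXXJXXJ one by one yields XXJ JJ XXJ JJ JF JF XXJ JF JF XXJ JF JF XXJ; concatenated:

XXJJJXXJJJJFJFXXJJFJFXXJJFJFXXJ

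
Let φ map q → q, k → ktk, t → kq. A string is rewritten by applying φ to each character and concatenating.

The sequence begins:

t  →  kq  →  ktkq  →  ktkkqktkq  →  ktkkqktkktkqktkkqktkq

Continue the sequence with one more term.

Rewriting the 21 symbols of ktkkqktkktkqktkkqktkq one by one yields ktk kq ktk ktk q ktk kq ktk ktk kq ktk q ktk kq ktk ktk q ktk kq ktk q; concatenated:

ktkkqktkktkqktkkqktkktkkqktkqktkkqktkktkqktkkqktkq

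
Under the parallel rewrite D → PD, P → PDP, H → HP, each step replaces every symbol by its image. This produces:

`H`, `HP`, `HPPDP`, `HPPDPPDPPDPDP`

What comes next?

Rewriting the 13 symbols of HPPDPPDPPDPDP one by one yields HP PDP PDP PD PDP PDP PD PDP PDP PD PDP PD PDP; concatenated:

HPPDPPDPPDPDPPDPPDPDPPDPPDPDPPDPDP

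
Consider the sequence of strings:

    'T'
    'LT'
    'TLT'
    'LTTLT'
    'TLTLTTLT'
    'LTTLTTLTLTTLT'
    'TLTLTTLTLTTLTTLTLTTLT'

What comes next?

LTTLTTLTLTTLTTLTLTTLTLTTLTTLTLTTLT

From term 3 onward, concatenate the second-to-last term with the last: T·LT = TLT, LT·TLT = LTTLT, …
Continuing: LTTLTTLTLTTLT · TLTLTTLTLTTLTTLTLTTLT gives term 8.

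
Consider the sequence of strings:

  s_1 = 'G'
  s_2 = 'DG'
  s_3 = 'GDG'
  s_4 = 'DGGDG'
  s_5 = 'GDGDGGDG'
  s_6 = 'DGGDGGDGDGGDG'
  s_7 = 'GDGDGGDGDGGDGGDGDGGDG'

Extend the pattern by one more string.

This is a Fibonacci-style word recurrence s(k) = s(k−2)·s(k−1): e.g. G·DG = GDG.
The next term joins DGGDGGDGDGGDG and GDGDGGDGDGGDGGDGDGGDG.

DGGDGGDGDGGDGGDGDGGDGDGGDGGDGDGGDG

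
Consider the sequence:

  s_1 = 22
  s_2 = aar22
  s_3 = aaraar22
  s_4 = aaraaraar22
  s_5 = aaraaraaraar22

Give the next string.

The strings grow by a fixed prefix aar each time.
Applying this once more to aaraaraaraar22:

aaraaraaraaraar22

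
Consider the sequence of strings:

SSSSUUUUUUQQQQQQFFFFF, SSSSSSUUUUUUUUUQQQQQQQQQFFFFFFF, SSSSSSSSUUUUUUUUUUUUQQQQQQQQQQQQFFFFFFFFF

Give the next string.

The n-th term is 2n S's then 3n U's then 3n Q's then 2n+1 F's, where the shown terms are n = 2, 3, 4.
Setting n = 5 gives 10, 15, 15, 11 characters in each block.

SSSSSSSSSSUUUUUUUUUUUUUUUQQQQQQQQQQQQQQQFFFFFFFFFFF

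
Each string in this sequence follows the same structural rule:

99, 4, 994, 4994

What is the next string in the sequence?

Each term (from the third on) is the two preceding terms concatenated in order: term 3 = 99·4 = 994.
The next term joins 994 and 4994.

9944994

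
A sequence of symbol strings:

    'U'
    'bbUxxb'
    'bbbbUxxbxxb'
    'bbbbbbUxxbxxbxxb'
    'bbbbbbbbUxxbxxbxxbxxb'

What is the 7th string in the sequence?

Each term wraps the previous one in bb on the left and xxb on the right.
From bbbbbbbbUxxbxxbxxbxxb, 2 further steps: bbbbbbbbUxxbxxbxxbxxb → bbbbbbbbbbUxxbxxbxxbxxbxxb → (answer).

bbbbbbbbbbbbUxxbxxbxxbxxbxxbxxb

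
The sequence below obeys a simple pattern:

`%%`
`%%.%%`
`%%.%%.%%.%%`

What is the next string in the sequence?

%%.%%.%%.%%.%%.%%.%%.%%

s(k+1) = s(k)·.·s(k) — each term doubles the last with '.' between the halves.
One more doubling of %%.%%.%%.%% gives the answer.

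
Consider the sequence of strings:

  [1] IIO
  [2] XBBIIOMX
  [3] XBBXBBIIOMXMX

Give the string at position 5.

XBBXBBXBBXBBIIOMXMXMXMX

s(k+1) = XBB·s(k)·MX, so each term gains XBB as a prefix and MX as a suffix.
From XBBXBBIIOMXMX, 2 further steps: XBBXBBIIOMXMX → XBBXBBXBBIIOMXMXMX → (answer).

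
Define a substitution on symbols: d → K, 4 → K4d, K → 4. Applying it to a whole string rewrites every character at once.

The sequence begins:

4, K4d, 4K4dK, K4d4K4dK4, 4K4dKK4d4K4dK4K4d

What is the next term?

K4d4K4dK44K4dKK4d4K4dK4K4d4K4dK

φ(4K4dKK4d4K4dK4K4d) expands symbol-by-symbol to K4d 4 K4d K 4 4 K4d K K4d 4 K4d K 4 K4d 4 K4d K; joining the 17 pieces gives the next term.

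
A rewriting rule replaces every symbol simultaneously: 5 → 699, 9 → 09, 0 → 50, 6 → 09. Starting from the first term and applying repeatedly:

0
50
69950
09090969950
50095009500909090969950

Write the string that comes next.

Rewriting the 23 symbols of 50095009500909090969950 one by one yields 699 50 50 09 699 50 50 09 699 50 50 09 50 09 50 09 50 09 09 09 09 699 50; concatenated:

69950500969950500969950500950095009500909090969950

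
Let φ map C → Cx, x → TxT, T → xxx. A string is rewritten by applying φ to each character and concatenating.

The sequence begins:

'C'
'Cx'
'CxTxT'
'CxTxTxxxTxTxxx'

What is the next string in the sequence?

Applying the rule to each of the 14 symbols of CxTxTxxxTxTxxx gives the pieces Cx TxT xxx TxT xxx TxT TxT TxT xxx TxT xxx TxT TxT TxT, which concatenate to the answer.

CxTxTxxxTxTxxxTxTTxTTxTxxxTxTxxxTxTTxTTxT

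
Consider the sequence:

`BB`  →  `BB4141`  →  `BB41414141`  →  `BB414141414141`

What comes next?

Every step adds 4141 to the end: s(k+1) = s(k)·4141.
So the next term is BB414141414141·4141.

BB4141414141414141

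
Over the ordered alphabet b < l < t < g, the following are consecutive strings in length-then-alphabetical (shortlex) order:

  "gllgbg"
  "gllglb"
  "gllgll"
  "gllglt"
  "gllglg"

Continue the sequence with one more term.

Find the rightmost character of gllglg below g, bump it to the next letter, and reset everything to its right to b.

gllgtb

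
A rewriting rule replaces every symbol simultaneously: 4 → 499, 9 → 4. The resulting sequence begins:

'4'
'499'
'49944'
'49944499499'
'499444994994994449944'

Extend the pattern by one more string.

Rewriting the 21 symbols of 499444994994994449944 one by one yields 499 4 4 499 499 499 4 4 499 4 4 499 4 4 499 499 499 4 4 499 499; concatenated:

4994449949949944499444994449949949944499499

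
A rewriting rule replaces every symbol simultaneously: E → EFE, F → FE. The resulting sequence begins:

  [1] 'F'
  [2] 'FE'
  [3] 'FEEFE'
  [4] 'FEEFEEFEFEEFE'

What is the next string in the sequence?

Replace each of the 13 characters of FEEFEEFEFEEFE in place — FE EFE EFE FE EFE EFE FE EFE FE EFE EFE FE EFE — and concatenate.

FEEFEEFEFEEFEEFEFEEFEFEEFEEFEFEEFE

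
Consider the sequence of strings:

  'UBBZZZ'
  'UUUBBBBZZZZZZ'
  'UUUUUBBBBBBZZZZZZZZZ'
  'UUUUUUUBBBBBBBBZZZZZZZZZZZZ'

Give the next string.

UUUUUUUUUBBBBBBBBBBZZZZZZZZZZZZZZZ

The n-th term is 2n-1 U's then 2n B's then 3n Z's (n = 1, 2, …).
Setting n = 5 gives 9, 10, 15 characters in each block.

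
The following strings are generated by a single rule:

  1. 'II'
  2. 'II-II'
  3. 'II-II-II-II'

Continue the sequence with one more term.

II-II-II-II-II-II-II-II

s(k+1) = s(k)·-·s(k) — each term doubles the last with '-' between the halves.
So the next term is two copies of II-II-II-II with '-' between the halves.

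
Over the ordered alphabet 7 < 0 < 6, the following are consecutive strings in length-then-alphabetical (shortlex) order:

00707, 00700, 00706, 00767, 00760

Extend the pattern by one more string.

00766

The successor of 00760 increments the rightmost position that isn't already 6 and resets every position after it to 7.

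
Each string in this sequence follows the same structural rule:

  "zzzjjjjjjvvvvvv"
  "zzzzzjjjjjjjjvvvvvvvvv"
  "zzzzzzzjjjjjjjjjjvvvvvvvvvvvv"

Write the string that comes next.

zzzzzzzzzjjjjjjjjjjjjvvvvvvvvvvvvvvv

Term n consists of 2n-1 z's, followed by 2n+2 j's, followed by 3n v's, where the shown terms are n = 2, 3, 4.
Setting n = 5 gives 9, 12, 15 characters in each block.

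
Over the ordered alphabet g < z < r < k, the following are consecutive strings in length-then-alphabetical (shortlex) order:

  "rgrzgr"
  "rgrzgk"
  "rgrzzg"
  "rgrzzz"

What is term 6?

Continuing the enumeration 2 steps past rgrzzz: rgrzzz → rgrzzr → (answer).

rgrzzk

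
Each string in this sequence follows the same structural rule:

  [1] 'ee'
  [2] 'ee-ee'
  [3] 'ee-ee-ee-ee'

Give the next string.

ee-ee-ee-ee-ee-ee-ee-ee

Each string is two copies of the previous one joined by '-'.
One more doubling of ee-ee-ee-ee gives the answer.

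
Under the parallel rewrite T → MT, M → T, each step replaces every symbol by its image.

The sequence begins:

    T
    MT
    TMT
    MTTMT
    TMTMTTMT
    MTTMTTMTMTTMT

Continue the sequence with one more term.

φ(MTTMTTMTMTTMT) expands symbol-by-symbol to T MT MT T MT MT T MT T MT MT T MT; joining the 13 pieces gives the next term.

TMTMTTMTMTTMTTMTMTTMT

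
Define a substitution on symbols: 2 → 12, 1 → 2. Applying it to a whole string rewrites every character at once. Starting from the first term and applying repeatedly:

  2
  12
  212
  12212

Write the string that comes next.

Apply φ to 12212 symbol by symbol: 1→2, 2→12, 2→12, 1→2, 2→12; joined: 2 12 12 2 12.

21212212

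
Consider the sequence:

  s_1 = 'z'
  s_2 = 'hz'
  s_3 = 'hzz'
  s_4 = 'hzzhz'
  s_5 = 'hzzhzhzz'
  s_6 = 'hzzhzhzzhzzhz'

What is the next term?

From term 3 onward, concatenate the last term with the second-to-last: hz·z = hzz, hzz·hz = hzzhz, …
The next term joins hzzhzhzzhzzhz and hzzhzhzz.

hzzhzhzzhzzhzhzzhzhzz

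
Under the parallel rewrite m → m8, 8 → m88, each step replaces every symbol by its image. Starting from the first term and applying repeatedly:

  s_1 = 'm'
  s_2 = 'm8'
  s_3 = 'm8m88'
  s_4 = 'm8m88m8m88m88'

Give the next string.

m8m88m8m88m88m8m88m8m88m88m8m88m88

Replace each of the 13 characters of m8m88m8m88m88 in place — m8 m88 m8 m88 m88 m8 m88 m8 m88 m88 m8 m88 m88 — and concatenate.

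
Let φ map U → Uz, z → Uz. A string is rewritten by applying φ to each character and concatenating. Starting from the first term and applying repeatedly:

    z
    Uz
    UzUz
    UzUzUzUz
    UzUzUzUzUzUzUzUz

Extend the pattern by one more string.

UzUzUzUzUzUzUzUzUzUzUzUzUzUzUzUz

φ(UzUzUzUzUzUzUzUz) expands symbol-by-symbol to Uz Uz Uz Uz Uz Uz Uz Uz Uz Uz Uz Uz Uz Uz Uz Uz; joining the 16 pieces gives the next term.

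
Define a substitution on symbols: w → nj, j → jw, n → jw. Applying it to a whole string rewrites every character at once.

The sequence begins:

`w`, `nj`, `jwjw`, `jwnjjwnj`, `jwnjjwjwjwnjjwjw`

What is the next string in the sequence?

jwnjjwjwjwnjjwnjjwnjjwjwjwnjjwnj

Applying the rule to each of the 16 symbols of jwnjjwjwjwnjjwjw gives the pieces jw nj jw jw jw nj jw nj jw nj jw jw jw nj jw nj, which concatenate to the answer.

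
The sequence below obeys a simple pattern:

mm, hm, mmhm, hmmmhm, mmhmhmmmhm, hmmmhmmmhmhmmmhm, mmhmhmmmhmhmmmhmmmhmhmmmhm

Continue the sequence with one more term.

From term 3 onward, concatenate the second-to-last term with the last: mm·hm = mmhm, hm·mmhm = hmmmhm, …
Continuing: hmmmhmmmhmhmmmhm · mmhmhmmmhmhmmmhmmmhmhmmmhm gives term 8.

hmmmhmmmhmhmmmhmmmhmhmmmhmhmmmhmmmhmhmmmhm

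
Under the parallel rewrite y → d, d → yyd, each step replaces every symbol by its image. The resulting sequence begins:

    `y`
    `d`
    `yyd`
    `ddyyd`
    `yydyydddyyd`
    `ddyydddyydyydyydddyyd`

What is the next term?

φ(ddyydddyydyydyydddyyd) expands symbol-by-symbol to yyd yyd d d yyd yyd yyd d d yyd d d yyd d d yyd yyd yyd d d yyd; joining the 21 pieces gives the next term.

yydyydddyydyydyydddyydddyydddyydyydyydddyyd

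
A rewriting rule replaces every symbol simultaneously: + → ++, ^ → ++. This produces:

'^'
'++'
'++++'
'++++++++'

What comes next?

++++++++++++++++

Apply φ to ++++++++ symbol by symbol: +→++, +→++, +→++, +→++, +→++, +→++, +→++, +→++; joined: ++ ++ ++ ++ ++ ++ ++ ++.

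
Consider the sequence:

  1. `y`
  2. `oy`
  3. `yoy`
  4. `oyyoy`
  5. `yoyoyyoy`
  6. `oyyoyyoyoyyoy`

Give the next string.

yoyoyyoyoyyoyyoyoyyoy

From term 3 onward, concatenate the second-to-last term with the last: y·oy = yoy, oy·yoy = oyyoy, …
Continuing: yoyoyyoy · oyyoyyoyoyyoy gives term 7.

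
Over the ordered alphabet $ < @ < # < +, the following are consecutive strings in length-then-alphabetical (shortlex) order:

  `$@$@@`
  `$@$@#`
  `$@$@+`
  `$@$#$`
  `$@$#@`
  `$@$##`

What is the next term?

$@$#+

The successor of $@$## increments the rightmost position that isn't already + and resets every position after it to $.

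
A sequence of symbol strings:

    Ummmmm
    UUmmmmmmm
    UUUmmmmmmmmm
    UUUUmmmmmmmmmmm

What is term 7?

UUUUUUUmmmmmmmmmmmmmmmmm

Each string has the form U^{n-1} m^{2n+1}, where the shown terms are n = 2, 3, 4, 5.
For term 7, n = 8, so the run lengths are 7, 17.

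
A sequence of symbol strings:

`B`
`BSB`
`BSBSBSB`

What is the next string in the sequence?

Each string is two copies of the previous one joined by 'S'.
So the next term is two copies of BSBSBSB with 'S' between the halves.

BSBSBSBSBSBSBSB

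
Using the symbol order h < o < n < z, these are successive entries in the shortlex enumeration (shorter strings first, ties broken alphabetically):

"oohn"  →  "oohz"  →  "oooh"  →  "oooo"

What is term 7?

oonh

Stepping forward 3 times from oooo: oooo → ooon → oooz, then the target.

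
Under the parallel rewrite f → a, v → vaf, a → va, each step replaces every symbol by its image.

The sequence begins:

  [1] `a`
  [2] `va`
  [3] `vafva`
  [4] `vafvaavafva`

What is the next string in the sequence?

Rewriting each symbol of vafvaavafva: v→vaf, a→va, f→a, v→vaf, a→va, a→va, v→vaf, a→va, f→a, v→vaf, a→va, which concatenates to vaf va a vaf va va vaf va a vaf va.

vafvaavafvavavafvaavafva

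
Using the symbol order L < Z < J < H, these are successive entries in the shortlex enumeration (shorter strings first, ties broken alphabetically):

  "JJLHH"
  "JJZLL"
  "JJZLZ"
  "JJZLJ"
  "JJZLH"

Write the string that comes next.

JJZZL

Treat JJZLH as a base-4 numeral over the given alphabet and add one, carrying through any trailing H's.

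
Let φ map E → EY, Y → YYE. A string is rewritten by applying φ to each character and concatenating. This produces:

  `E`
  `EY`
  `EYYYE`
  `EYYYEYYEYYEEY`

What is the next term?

φ(EYYYEYYEYYEEY) expands symbol-by-symbol to EY YYE YYE YYE EY YYE YYE EY YYE YYE EY EY YYE; joining the 13 pieces gives the next term.

EYYYEYYEYYEEYYYEYYEEYYYEYYEEYEYYYE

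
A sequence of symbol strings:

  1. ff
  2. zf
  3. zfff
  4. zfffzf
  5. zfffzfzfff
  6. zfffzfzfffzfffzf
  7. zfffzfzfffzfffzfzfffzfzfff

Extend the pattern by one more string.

zfffzfzfffzfffzfzfffzfzfffzfffzfzfffzfffzf

Each term (from the third on) is the previous term followed by the one before it: term 3 = zf·ff = zfff.
The next term joins zfffzfzfffzfffzfzfffzfzfff and zfffzfzfffzfffzf.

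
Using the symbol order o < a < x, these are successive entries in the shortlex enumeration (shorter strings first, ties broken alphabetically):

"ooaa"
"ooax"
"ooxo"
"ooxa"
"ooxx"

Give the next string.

oaoo

The successor of ooxx increments the rightmost position that isn't already x and resets every position after it to o.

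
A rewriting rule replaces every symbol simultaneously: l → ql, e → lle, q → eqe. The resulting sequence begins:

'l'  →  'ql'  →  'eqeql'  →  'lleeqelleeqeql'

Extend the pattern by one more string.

φ(lleeqelleeqeql) expands symbol-by-symbol to ql ql lle lle eqe lle ql ql lle lle eqe lle eqe ql; joining the 14 pieces gives the next term.

qlqlllelleeqelleqlqlllelleeqelleeqeql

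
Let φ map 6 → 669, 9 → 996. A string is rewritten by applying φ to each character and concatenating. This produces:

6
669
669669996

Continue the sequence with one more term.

669669996669669996996996669

Expanding 669669996: 6→669, 6→669, 9→996, 6→669, 6→669, 9→996, 9→996, 9→996, 6→669. Concatenated: 669 669 996 669 669 996 996 996 669.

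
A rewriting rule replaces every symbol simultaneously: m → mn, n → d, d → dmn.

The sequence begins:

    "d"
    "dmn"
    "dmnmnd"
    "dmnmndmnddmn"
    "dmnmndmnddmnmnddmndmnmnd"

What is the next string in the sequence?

dmnmndmnddmnmnddmndmnmndmnddmndmnmnddmnmndmnddmn

Replace each of the 24 characters of dmnmndmnddmnmnddmndmnmnd in place — dmn mn d mn d dmn mn d dmn dmn mn d mn d dmn dmn mn d dmn mn d mn d dmn — and concatenate.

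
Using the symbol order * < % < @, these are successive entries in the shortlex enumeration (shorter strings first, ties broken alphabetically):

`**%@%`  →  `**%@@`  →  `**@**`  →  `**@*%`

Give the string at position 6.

Continuing the enumeration 2 steps past **@*%: **@*% → **@*@ → (answer).

**@%*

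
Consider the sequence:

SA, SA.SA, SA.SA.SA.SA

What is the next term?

Each string is two copies of the previous one joined by '.'.
Doubling SA.SA.SA.SA with '.' between the halves:

SA.SA.SA.SA.SA.SA.SA.SA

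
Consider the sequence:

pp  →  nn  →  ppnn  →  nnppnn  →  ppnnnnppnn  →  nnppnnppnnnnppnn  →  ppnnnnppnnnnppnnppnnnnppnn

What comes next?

nnppnnppnnnnppnnppnnnnppnnnnppnnppnnnnppnn

Each term (from the third on) is the two preceding terms concatenated in order: term 3 = pp·nn = ppnn.
So term 8 is nnppnnppnnnnppnn·ppnnnnppnnnnppnnppnnnnppnn.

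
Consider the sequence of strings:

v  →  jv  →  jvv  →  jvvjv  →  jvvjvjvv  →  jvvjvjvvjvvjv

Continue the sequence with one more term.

This is a Fibonacci-style word recurrence s(k) = s(k−1)·s(k−2): e.g. jv·v = jvv.
The next term joins jvvjvjvvjvvjv and jvvjvjvv.

jvvjvjvvjvvjvjvvjvjvv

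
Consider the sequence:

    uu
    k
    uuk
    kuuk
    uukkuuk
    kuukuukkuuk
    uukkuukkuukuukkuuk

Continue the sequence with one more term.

From term 3 onward, concatenate the second-to-last term with the last: uu·k = uuk, k·uuk = kuuk, …
So term 8 is kuukuukkuuk·uukkuukkuukuukkuuk.

kuukuukkuukuukkuukkuukuukkuuk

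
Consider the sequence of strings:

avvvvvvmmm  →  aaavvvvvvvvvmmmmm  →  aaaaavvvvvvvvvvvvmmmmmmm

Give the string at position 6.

Term n consists of 2n-1 a's, followed by 3n+3 v's, followed by 2n+1 m's (n = 1, 2, …).
Setting n = 6 gives 11, 21, 13 characters in each block.

aaaaaaaaaaavvvvvvvvvvvvvvvvvvvvvmmmmmmmmmmmmm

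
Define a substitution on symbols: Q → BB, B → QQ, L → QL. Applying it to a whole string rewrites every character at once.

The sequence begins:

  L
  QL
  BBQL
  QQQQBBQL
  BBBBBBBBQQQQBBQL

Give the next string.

Rewriting the 16 symbols of BBBBBBBBQQQQBBQL one by one yields QQ QQ QQ QQ QQ QQ QQ QQ BB BB BB BB QQ QQ BB QL; concatenated:

QQQQQQQQQQQQQQQQBBBBBBBBQQQQBBQL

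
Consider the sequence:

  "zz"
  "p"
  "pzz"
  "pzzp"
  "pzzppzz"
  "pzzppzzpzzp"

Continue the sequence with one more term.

Each term (from the third on) is the previous term followed by the one before it: term 3 = p·zz = pzz.
So term 7 is pzzppzzpzzp·pzzppzz.

pzzppzzpzzppzzppzz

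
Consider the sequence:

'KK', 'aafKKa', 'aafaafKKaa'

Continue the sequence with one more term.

aafaafaafKKaaa

Every step adds aaf to the front and a to the end of the previous string.
One more step from aafaafKKaa gives the answer.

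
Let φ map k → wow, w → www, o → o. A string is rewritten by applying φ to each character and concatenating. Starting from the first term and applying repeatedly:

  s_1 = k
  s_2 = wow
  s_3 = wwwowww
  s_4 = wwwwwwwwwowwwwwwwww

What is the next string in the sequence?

wwwwwwwwwwwwwwwwwwwwwwwwwwwowwwwwwwwwwwwwwwwwwwwwwwwwww

Replace each of the 19 characters of wwwwwwwwwowwwwwwwww in place — www www www www www www www www www o www www www www www www www www www — and concatenate.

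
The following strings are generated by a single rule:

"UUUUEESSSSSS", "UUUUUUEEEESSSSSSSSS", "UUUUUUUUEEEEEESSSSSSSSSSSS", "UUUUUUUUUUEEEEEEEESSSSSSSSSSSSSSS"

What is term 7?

Each string has the form U^{2n+2} E^{2n} S^{3n+3} (n = 1, 2, …).
Setting n = 7 gives 16, 14, 24 characters in each block.

UUUUUUUUUUUUUUUUEEEEEEEEEEEEEESSSSSSSSSSSSSSSSSSSSSSSS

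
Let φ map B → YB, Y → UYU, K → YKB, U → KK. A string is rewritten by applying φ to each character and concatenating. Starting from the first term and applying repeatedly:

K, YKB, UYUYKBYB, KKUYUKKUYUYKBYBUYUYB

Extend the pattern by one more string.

YKBYKBKKUYUKKYKBYKBKKUYUKKUYUYKBYBUYUYBKKUYUKKUYUYB

Replace each of the 20 characters of KKUYUKKUYUYKBYBUYUYB in place — YKB YKB KK UYU KK YKB YKB KK UYU KK UYU YKB YB UYU YB KK UYU KK UYU YB — and concatenate.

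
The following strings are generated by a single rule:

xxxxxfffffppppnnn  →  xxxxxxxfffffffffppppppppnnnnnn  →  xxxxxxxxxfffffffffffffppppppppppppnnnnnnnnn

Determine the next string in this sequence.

The n-th term is 2n+3 x's then 4n+1 f's then 4n p's then 3n n's (n = 1, 2, …).
For the next term, n = 4, so the run lengths are 11, 17, 16, 12.

xxxxxxxxxxxfffffffffffffffffppppppppppppppppnnnnnnnnnnnn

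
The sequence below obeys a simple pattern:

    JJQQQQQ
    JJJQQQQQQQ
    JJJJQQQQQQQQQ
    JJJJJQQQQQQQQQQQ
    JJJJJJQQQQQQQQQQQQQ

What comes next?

The n-th term is n J's then 2n+1 Q's, where the shown terms are n = 2, 3, 4, 5, 6.
Setting n = 7 gives 7, 15 characters in each block.

JJJJJJJQQQQQQQQQQQQQQQ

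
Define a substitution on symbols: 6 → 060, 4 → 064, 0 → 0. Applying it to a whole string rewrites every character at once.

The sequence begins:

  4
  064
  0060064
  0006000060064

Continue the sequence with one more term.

φ(0006000060064) expands symbol-by-symbol to 0 0 0 060 0 0 0 0 060 0 0 060 064; joining the 13 pieces gives the next term.

000060000006000060064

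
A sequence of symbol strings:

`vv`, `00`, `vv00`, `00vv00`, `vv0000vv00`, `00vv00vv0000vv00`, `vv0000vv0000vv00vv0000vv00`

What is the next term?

From term 3 onward, concatenate the second-to-last term with the last: vv·00 = vv00, 00·vv00 = 00vv00, …
So term 8 is 00vv00vv0000vv00·vv0000vv0000vv00vv0000vv00.

00vv00vv0000vv00vv0000vv0000vv00vv0000vv00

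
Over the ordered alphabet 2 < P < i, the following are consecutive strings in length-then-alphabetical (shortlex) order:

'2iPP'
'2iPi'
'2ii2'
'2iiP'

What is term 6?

P222

Advancing 2 positions from 2iiP through 2iiP → 2iii reaches term 6.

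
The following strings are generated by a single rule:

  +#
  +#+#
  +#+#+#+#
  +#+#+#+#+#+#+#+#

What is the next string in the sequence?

+#+#+#+#+#+#+#+#+#+#+#+#+#+#+#+#

s(k+1) = s(k)·s(k) — each term doubles the last.
So the next term is two copies of +#+#+#+#+#+#+#+#.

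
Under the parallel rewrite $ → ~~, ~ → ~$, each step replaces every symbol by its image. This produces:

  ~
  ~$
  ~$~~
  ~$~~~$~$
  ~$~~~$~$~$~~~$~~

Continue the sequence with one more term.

~$~~~$~$~$~~~$~~~$~~~$~$~$~~~$~$

Applying the rule to each of the 16 symbols of ~$~~~$~$~$~~~$~~ gives the pieces ~$ ~~ ~$ ~$ ~$ ~~ ~$ ~~ ~$ ~~ ~$ ~$ ~$ ~~ ~$ ~$, which concatenate to the answer.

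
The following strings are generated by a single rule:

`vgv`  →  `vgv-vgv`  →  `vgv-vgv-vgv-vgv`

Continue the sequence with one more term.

Every step duplicates the string with '-' between the halves.
So the next term is two copies of vgv-vgv-vgv-vgv with '-' between the halves.

vgv-vgv-vgv-vgv-vgv-vgv-vgv-vgv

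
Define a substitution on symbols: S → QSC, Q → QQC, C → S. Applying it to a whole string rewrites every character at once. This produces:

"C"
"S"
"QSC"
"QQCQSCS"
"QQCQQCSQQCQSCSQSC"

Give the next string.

Applying the rule to each of the 17 symbols of QQCQQCSQQCQSCSQSC gives the pieces QQC QQC S QQC QQC S QSC QQC QQC S QQC QSC S QSC QQC QSC S, which concatenate to the answer.

QQCQQCSQQCQQCSQSCQQCQQCSQQCQSCSQSCQQCQSCS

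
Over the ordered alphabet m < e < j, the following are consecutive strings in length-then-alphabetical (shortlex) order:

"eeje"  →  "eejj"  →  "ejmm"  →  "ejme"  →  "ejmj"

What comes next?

ejem

Treat ejmj as a base-3 numeral over the given alphabet and add one, carrying through any trailing j's.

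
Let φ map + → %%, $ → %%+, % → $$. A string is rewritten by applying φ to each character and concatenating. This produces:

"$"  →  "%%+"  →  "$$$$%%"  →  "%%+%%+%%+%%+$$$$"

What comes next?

Rewriting the 16 symbols of %%+%%+%%+%%+$$$$ one by one yields $$ $$ %% $$ $$ %% $$ $$ %% $$ $$ %% %%+ %%+ %%+ %%+; concatenated:

$$$$%%$$$$%%$$$$%%$$$$%%%%+%%+%%+%%+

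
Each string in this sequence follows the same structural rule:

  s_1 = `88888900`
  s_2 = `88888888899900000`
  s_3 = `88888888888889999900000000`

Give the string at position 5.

Term n consists of 4n+1 8's, followed by 2n-1 9's, followed by 3n-1 0's (n = 1, 2, …).
At n = 5 the blocks have lengths 21, 9, 14.

88888888888888888888899999999900000000000000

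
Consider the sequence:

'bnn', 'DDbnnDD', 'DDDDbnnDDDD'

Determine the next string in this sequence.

Each term wraps the previous one in DD on the left and DD on the right.
Applying this once more to DDDDbnnDDDD:

DDDDDDbnnDDDDDD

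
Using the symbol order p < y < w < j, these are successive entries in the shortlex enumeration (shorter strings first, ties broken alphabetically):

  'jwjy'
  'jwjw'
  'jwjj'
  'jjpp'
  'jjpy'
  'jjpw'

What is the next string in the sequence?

jjpj

Treat jjpw as a base-4 numeral over the given alphabet and add one, carrying through any trailing j's.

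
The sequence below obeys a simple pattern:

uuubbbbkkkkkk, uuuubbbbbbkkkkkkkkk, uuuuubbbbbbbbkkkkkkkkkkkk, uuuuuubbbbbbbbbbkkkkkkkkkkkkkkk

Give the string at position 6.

uuuuuuuubbbbbbbbbbbbbbkkkkkkkkkkkkkkkkkkkkk

Reading off run lengths: u runs 3, 4, 5, 6; b runs 4, 6, 8, 10; k runs 6, 9, 12, 15 — each is linear in n, where the shown terms are n = 2, 3, 4, 5.
At n = 7 the blocks have lengths 8, 14, 21.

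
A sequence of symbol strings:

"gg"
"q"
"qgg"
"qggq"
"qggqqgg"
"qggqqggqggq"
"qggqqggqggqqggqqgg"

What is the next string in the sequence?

Each term (from the third on) is the previous term followed by the one before it: term 3 = q·gg = qgg.
So term 8 is qggqqggqggqqggqqgg·qggqqggqggq.

qggqqggqggqqggqqggqggqqggqggq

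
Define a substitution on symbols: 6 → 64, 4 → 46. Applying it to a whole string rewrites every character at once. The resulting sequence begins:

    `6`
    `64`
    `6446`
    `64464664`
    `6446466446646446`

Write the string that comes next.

Replace each of the 16 characters of 6446466446646446 in place — 64 46 46 64 46 64 64 46 46 64 64 46 64 46 46 64 — and concatenate.

64464664466464464664644664464664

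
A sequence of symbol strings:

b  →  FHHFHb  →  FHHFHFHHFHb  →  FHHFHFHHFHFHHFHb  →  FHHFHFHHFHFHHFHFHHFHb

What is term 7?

FHHFHFHHFHFHHFHFHHFHFHHFHFHHFHb

The strings grow by a fixed prefix FHHFH each time.
From FHHFHFHHFHFHHFHFHHFHb, 2 further steps: FHHFHFHHFHFHHFHFHHFHb → FHHFHFHHFHFHHFHFHHFHFHHFHb → (answer).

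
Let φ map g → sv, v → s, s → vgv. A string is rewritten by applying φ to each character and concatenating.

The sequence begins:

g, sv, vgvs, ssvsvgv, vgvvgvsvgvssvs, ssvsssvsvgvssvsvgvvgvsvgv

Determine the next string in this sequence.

φ(ssvsssvsvgvssvsvgvvgvsvgv) expands symbol-by-symbol to vgv vgv s vgv vgv vgv s vgv s sv s vgv vgv s vgv s sv s s sv s vgv s sv s; joining the 25 pieces gives the next term.

vgvvgvsvgvvgvvgvsvgvssvsvgvvgvsvgvssvsssvsvgvssvs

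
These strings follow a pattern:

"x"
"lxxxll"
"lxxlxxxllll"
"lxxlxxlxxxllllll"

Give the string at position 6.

lxxlxxlxxlxxlxxxllllllllll

s(k+1) = lxx·s(k)·ll, so each term gains lxx as a prefix and ll as a suffix.
From lxxlxxlxxxllllll, 2 further steps: lxxlxxlxxxllllll → lxxlxxlxxlxxxllllllll → (answer).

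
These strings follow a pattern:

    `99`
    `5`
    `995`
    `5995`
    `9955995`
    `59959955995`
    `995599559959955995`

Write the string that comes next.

From term 3 onward, concatenate the second-to-last term with the last: 99·5 = 995, 5·995 = 5995, …
Continuing: 59959955995 · 995599559959955995 gives term 8.

59959955995995599559959955995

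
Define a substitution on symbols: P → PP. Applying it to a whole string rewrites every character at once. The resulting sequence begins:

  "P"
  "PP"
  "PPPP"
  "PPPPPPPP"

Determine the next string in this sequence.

PPPPPPPPPPPPPPPP

Expanding PPPPPPPP: P→PP, P→PP, P→PP, P→PP, P→PP, P→PP, P→PP, P→PP. Concatenated: PP PP PP PP PP PP PP PP.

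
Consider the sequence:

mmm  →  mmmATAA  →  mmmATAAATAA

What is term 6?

mmmATAAATAAATAAATAAATAA

Every step adds ATAA to the end: s(k+1) = s(k)·ATAA.
From mmmATAAATAA, 3 further steps: mmmATAAATAA → mmmATAAATAAATAA → mmmATAAATAAATAAATAA → (answer).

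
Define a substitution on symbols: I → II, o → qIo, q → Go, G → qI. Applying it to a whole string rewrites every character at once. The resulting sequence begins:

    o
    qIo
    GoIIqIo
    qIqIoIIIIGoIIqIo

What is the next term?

GoIIGoIIqIoIIIIIIIIqIqIoIIIIGoIIqIo

Replace each of the 16 characters of qIqIoIIIIGoIIqIo in place — Go II Go II qIo II II II II qI qIo II II Go II qIo — and concatenate.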